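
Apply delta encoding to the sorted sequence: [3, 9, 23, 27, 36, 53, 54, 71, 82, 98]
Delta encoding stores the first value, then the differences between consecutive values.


First value: 3
Deltas:
  9 - 3 = 6
  23 - 9 = 14
  27 - 23 = 4
  36 - 27 = 9
  53 - 36 = 17
  54 - 53 = 1
  71 - 54 = 17
  82 - 71 = 11
  98 - 82 = 16


Delta encoded: [3, 6, 14, 4, 9, 17, 1, 17, 11, 16]


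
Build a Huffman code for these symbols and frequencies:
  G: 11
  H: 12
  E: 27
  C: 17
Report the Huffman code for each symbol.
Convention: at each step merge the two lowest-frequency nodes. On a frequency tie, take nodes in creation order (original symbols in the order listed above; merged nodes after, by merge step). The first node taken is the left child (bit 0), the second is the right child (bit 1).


Huffman tree construction:
Step 1: Merge G(11) + H(12) = 23
Step 2: Merge C(17) + (G+H)(23) = 40
Step 3: Merge E(27) + (C+(G+H))(40) = 67
Read each symbol's code off the tree from the root (left child = 0, right child = 1).

Codes:
  G: 110 (length 3)
  H: 111 (length 3)
  E: 0 (length 1)
  C: 10 (length 2)
Average code length: 130/67 = 1.9403 bits/symbol


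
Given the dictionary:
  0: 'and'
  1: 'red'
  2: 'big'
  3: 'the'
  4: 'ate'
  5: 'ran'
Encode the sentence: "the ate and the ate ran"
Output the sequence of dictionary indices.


Look up each word in the dictionary:
  'the' -> 3
  'ate' -> 4
  'and' -> 0
  'the' -> 3
  'ate' -> 4
  'ran' -> 5

Encoded: [3, 4, 0, 3, 4, 5]


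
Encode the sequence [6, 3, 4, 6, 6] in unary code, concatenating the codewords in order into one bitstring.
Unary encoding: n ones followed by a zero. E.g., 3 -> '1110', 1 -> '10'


Encode each number as n ones followed by a terminating 0:
  6 -> 1111110 (7 bits)
  3 -> 1110 (4 bits)
  4 -> 11110 (5 bits)
  6 -> 1111110 (7 bits)
  6 -> 1111110 (7 bits)
Total length = 7 + 4 + 5 + 7 + 7 = 30 bits.

Unary([6, 3, 4, 6, 6]) = 111111011101111011111101111110 (30 bits)


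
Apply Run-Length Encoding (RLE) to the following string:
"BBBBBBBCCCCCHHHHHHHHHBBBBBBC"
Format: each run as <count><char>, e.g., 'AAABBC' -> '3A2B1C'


Scanning runs left to right:
  i=0: run of 'B' x 7 -> '7B'
  i=7: run of 'C' x 5 -> '5C'
  i=12: run of 'H' x 9 -> '9H'
  i=21: run of 'B' x 6 -> '6B'
  i=27: run of 'C' x 1 -> '1C'

RLE = 7B5C9H6B1C


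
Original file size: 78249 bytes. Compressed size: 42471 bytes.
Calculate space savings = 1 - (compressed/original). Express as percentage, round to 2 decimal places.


ratio = compressed/original = 42471/78249 = 0.542767
savings = 1 - ratio = 1 - 0.542767 = 0.457233
as a percentage: 0.457233 * 100 = 45.72%

Space savings = 1 - 42471/78249 = 45.72%


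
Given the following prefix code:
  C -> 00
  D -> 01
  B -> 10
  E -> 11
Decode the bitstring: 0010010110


Decoding step by step:
Bits 00 -> C
Bits 10 -> B
Bits 01 -> D
Bits 01 -> D
Bits 10 -> B


Decoded message: CBDDB


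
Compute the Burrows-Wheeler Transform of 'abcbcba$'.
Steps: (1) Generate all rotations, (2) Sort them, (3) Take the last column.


Rotations (sorted):
  0: $abcbcba -> last char: a
  1: a$abcbcb -> last char: b
  2: abcbcba$ -> last char: $
  3: ba$abcbc -> last char: c
  4: bcba$abc -> last char: c
  5: bcbcba$a -> last char: a
  6: cba$abcb -> last char: b
  7: cbcba$ab -> last char: b


BWT = ab$ccabb


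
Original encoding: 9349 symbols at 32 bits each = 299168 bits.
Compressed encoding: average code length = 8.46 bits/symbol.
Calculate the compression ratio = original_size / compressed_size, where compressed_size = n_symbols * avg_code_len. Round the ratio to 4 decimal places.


original_size = n_symbols * orig_bits = 9349 * 32 = 299168 bits
compressed_size = n_symbols * avg_code_len = 9349 * 8.46 = 79092.54 bits
ratio = original_size / compressed_size = 299168 / 79092.54 = 3.7825

Compression ratio = 3.7825


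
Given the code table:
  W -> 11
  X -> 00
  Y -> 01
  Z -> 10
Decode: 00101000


Decoding:
00 -> X
10 -> Z
10 -> Z
00 -> X


Result: XZZX


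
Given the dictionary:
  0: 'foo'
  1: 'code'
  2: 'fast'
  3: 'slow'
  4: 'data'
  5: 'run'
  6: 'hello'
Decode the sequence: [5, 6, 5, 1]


Look up each index in the dictionary:
  5 -> 'run'
  6 -> 'hello'
  5 -> 'run'
  1 -> 'code'

Decoded: "run hello run code"


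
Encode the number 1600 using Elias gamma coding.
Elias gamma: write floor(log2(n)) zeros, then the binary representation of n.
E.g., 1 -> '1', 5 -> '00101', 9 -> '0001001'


num_bits = floor(log2(1600)) + 1 = 11
leading_zeros = num_bits - 1 = 10
binary(1600) = 11001000000

Elias gamma(1600) = '0000000000' + '11001000000' = 000000000011001000000 (21 bits)


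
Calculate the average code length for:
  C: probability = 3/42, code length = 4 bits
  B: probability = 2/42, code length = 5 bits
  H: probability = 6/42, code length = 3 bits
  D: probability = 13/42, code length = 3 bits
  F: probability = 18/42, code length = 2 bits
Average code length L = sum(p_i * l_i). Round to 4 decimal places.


Weighted contributions p_i * l_i:
  C: (3/42) * 4 = 12/42
  B: (2/42) * 5 = 10/42
  H: (6/42) * 3 = 18/42
  D: (13/42) * 3 = 39/42
  F: (18/42) * 2 = 36/42
Sum = (12 + 10 + 18 + 39 + 36)/42 = 115/42

L = 115/42 = 2.7381 bits/symbol


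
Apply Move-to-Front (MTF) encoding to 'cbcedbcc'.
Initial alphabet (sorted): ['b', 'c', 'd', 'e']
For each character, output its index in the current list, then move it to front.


MTF encoding:
'c': index 1 in ['b', 'c', 'd', 'e'] -> ['c', 'b', 'd', 'e']
'b': index 1 in ['c', 'b', 'd', 'e'] -> ['b', 'c', 'd', 'e']
'c': index 1 in ['b', 'c', 'd', 'e'] -> ['c', 'b', 'd', 'e']
'e': index 3 in ['c', 'b', 'd', 'e'] -> ['e', 'c', 'b', 'd']
'd': index 3 in ['e', 'c', 'b', 'd'] -> ['d', 'e', 'c', 'b']
'b': index 3 in ['d', 'e', 'c', 'b'] -> ['b', 'd', 'e', 'c']
'c': index 3 in ['b', 'd', 'e', 'c'] -> ['c', 'b', 'd', 'e']
'c': index 0 in ['c', 'b', 'd', 'e'] -> ['c', 'b', 'd', 'e']


Output: [1, 1, 1, 3, 3, 3, 3, 0]


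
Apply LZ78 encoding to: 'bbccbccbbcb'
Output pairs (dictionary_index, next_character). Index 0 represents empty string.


LZ78 encoding steps:
Dictionary: {0: ''}
Step 1: w='' (idx 0), next='b' -> output (0, 'b'), add 'b' as idx 1
Step 2: w='b' (idx 1), next='c' -> output (1, 'c'), add 'bc' as idx 2
Step 3: w='' (idx 0), next='c' -> output (0, 'c'), add 'c' as idx 3
Step 4: w='bc' (idx 2), next='c' -> output (2, 'c'), add 'bcc' as idx 4
Step 5: w='b' (idx 1), next='b' -> output (1, 'b'), add 'bb' as idx 5
Step 6: w='c' (idx 3), next='b' -> output (3, 'b'), add 'cb' as idx 6


Encoded: [(0, 'b'), (1, 'c'), (0, 'c'), (2, 'c'), (1, 'b'), (3, 'b')]


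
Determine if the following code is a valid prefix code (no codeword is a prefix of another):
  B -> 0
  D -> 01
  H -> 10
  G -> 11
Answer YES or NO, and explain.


Checking each pair (does one codeword prefix another?):
  B='0' vs D='01': prefix -- VIOLATION

NO -- this is NOT a valid prefix code. B (0) is a prefix of D (01).


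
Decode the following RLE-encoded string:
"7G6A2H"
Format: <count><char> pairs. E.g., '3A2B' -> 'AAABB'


Expanding each <count><char> pair:
  7G -> 'GGGGGGG'
  6A -> 'AAAAAA'
  2H -> 'HH'

Decoded = GGGGGGGAAAAAAHH


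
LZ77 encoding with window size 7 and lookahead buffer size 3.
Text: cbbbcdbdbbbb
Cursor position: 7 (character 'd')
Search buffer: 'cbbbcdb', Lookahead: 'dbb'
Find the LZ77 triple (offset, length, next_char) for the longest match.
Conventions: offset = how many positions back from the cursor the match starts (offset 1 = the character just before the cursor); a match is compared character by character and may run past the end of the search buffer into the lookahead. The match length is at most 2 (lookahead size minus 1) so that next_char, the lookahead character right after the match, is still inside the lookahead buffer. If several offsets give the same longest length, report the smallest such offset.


Try each offset into the search buffer:
  offset=1 (pos 6, char 'b'): match length 0
  offset=2 (pos 5, char 'd'): match length 2
  offset=3 (pos 4, char 'c'): match length 0
  offset=4 (pos 3, char 'b'): match length 0
  offset=5 (pos 2, char 'b'): match length 0
  offset=6 (pos 1, char 'b'): match length 0
  offset=7 (pos 0, char 'c'): match length 0
Longest match has length 2 at offset 2.
next_char = character at position 7 + 2 = 9 -> 'b'

Best match: offset=2, length=2 (matching 'db' starting at position 5)
LZ77 triple: (2, 2, 'b')


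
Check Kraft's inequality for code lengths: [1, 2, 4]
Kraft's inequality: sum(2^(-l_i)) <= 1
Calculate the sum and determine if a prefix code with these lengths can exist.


Sum = 2^(-1) + 2^(-2) + 2^(-4)
    = 0.5 + 0.25 + 0.0625
    = 13/16 = 0.8125
Since 0.8125 <= 1, Kraft's inequality IS satisfied.
A prefix code with these lengths CAN exist.

Kraft sum = 0.8125. Satisfied.


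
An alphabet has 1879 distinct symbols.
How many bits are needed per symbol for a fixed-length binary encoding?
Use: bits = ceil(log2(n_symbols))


log2(1879) = 10.8757
Bracket: 2^10 = 1024 < 1879 <= 2^11 = 2048
So ceil(log2(1879)) = 11

bits = ceil(log2(1879)) = ceil(10.8757) = 11 bits


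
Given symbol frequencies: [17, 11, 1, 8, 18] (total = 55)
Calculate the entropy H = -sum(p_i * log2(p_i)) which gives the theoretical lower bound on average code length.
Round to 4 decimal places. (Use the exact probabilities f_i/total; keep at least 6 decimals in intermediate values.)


Per-symbol terms -p_i * log2(p_i) with p_i = f_i/55:
  p = 17/55 = 0.309091: log2(p) = -1.693897, -p*log2(p) = 0.523568
  p = 11/55 = 0.200000: log2(p) = -2.321928, -p*log2(p) = 0.464386
  p = 1/55 = 0.018182: log2(p) = -5.781360, -p*log2(p) = 0.105116
  p = 8/55 = 0.145455: log2(p) = -2.781360, -p*log2(p) = 0.404561
  p = 18/55 = 0.327273: log2(p) = -1.611435, -p*log2(p) = 0.527379
H = 0.523568 + 0.464386 + 0.105116 + 0.404561 + 0.527379 = 2.025010

H = 2.025 bits/symbol


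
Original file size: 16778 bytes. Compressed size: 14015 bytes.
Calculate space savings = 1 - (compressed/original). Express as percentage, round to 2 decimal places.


ratio = compressed/original = 14015/16778 = 0.83532
savings = 1 - ratio = 1 - 0.83532 = 0.16468
as a percentage: 0.16468 * 100 = 16.47%

Space savings = 1 - 14015/16778 = 16.47%


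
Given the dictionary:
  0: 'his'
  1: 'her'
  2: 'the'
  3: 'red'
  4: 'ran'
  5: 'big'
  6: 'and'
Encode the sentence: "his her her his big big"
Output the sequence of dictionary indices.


Look up each word in the dictionary:
  'his' -> 0
  'her' -> 1
  'her' -> 1
  'his' -> 0
  'big' -> 5
  'big' -> 5

Encoded: [0, 1, 1, 0, 5, 5]


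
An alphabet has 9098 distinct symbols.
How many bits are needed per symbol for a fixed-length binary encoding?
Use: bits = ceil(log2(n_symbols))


log2(9098) = 13.1513
Bracket: 2^13 = 8192 < 9098 <= 2^14 = 16384
So ceil(log2(9098)) = 14

bits = ceil(log2(9098)) = ceil(13.1513) = 14 bits


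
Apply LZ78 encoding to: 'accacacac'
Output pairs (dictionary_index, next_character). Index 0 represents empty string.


LZ78 encoding steps:
Dictionary: {0: ''}
Step 1: w='' (idx 0), next='a' -> output (0, 'a'), add 'a' as idx 1
Step 2: w='' (idx 0), next='c' -> output (0, 'c'), add 'c' as idx 2
Step 3: w='c' (idx 2), next='a' -> output (2, 'a'), add 'ca' as idx 3
Step 4: w='ca' (idx 3), next='c' -> output (3, 'c'), add 'cac' as idx 4
Step 5: w='a' (idx 1), next='c' -> output (1, 'c'), add 'ac' as idx 5


Encoded: [(0, 'a'), (0, 'c'), (2, 'a'), (3, 'c'), (1, 'c')]


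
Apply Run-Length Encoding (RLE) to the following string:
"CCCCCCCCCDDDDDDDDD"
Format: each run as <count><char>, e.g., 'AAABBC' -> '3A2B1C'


Scanning runs left to right:
  i=0: run of 'C' x 9 -> '9C'
  i=9: run of 'D' x 9 -> '9D'

RLE = 9C9D


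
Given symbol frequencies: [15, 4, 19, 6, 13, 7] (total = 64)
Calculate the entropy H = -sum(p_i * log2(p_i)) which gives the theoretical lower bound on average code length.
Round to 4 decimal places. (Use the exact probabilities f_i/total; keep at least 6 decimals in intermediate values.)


Per-symbol terms -p_i * log2(p_i) with p_i = f_i/64:
  p = 15/64 = 0.234375: log2(p) = -2.093109, -p*log2(p) = 0.490573
  p = 4/64 = 0.062500: log2(p) = -4.000000, -p*log2(p) = 0.250000
  p = 19/64 = 0.296875: log2(p) = -1.752072, -p*log2(p) = 0.520147
  p = 6/64 = 0.093750: log2(p) = -3.415037, -p*log2(p) = 0.320160
  p = 13/64 = 0.203125: log2(p) = -2.299560, -p*log2(p) = 0.467098
  p = 7/64 = 0.109375: log2(p) = -3.192645, -p*log2(p) = 0.349196
H = 0.490573 + 0.250000 + 0.520147 + 0.320160 + 0.467098 + 0.349196 = 2.397174

H = 2.3972 bits/symbol


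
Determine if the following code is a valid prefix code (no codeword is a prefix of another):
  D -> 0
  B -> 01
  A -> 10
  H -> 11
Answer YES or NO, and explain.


Checking each pair (does one codeword prefix another?):
  D='0' vs B='01': prefix -- VIOLATION

NO -- this is NOT a valid prefix code. D (0) is a prefix of B (01).


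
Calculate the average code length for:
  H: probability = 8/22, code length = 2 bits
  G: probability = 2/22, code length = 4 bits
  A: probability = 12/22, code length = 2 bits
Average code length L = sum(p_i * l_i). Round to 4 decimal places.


Weighted contributions p_i * l_i:
  H: (8/22) * 2 = 16/22
  G: (2/22) * 4 = 8/22
  A: (12/22) * 2 = 24/22
Sum = (16 + 8 + 24)/22 = 48/22

L = 48/22 = 2.1818 bits/symbol


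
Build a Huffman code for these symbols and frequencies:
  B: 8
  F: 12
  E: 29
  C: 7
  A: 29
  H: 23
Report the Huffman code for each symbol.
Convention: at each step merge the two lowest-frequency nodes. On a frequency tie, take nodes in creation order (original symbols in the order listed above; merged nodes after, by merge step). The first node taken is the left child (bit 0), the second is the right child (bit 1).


Huffman tree construction:
Step 1: Merge C(7) + B(8) = 15
Step 2: Merge F(12) + (C+B)(15) = 27
Step 3: Merge H(23) + (F+(C+B))(27) = 50
Step 4: Merge E(29) + A(29) = 58
Step 5: Merge (H+(F+(C+B)))(50) + (E+A)(58) = 108
Read each symbol's code off the tree from the root (left child = 0, right child = 1).

Codes:
  B: 0111 (length 4)
  F: 010 (length 3)
  E: 10 (length 2)
  C: 0110 (length 4)
  A: 11 (length 2)
  H: 00 (length 2)
Average code length: 258/108 = 2.3889 bits/symbol


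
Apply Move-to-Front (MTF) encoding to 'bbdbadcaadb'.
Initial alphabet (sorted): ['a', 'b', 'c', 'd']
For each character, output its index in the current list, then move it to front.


MTF encoding:
'b': index 1 in ['a', 'b', 'c', 'd'] -> ['b', 'a', 'c', 'd']
'b': index 0 in ['b', 'a', 'c', 'd'] -> ['b', 'a', 'c', 'd']
'd': index 3 in ['b', 'a', 'c', 'd'] -> ['d', 'b', 'a', 'c']
'b': index 1 in ['d', 'b', 'a', 'c'] -> ['b', 'd', 'a', 'c']
'a': index 2 in ['b', 'd', 'a', 'c'] -> ['a', 'b', 'd', 'c']
'd': index 2 in ['a', 'b', 'd', 'c'] -> ['d', 'a', 'b', 'c']
'c': index 3 in ['d', 'a', 'b', 'c'] -> ['c', 'd', 'a', 'b']
'a': index 2 in ['c', 'd', 'a', 'b'] -> ['a', 'c', 'd', 'b']
'a': index 0 in ['a', 'c', 'd', 'b'] -> ['a', 'c', 'd', 'b']
'd': index 2 in ['a', 'c', 'd', 'b'] -> ['d', 'a', 'c', 'b']
'b': index 3 in ['d', 'a', 'c', 'b'] -> ['b', 'd', 'a', 'c']


Output: [1, 0, 3, 1, 2, 2, 3, 2, 0, 2, 3]


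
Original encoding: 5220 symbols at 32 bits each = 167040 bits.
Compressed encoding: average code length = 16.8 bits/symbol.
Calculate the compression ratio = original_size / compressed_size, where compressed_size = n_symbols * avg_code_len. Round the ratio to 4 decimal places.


original_size = n_symbols * orig_bits = 5220 * 32 = 167040 bits
compressed_size = n_symbols * avg_code_len = 5220 * 16.8 = 87696.0 bits
ratio = original_size / compressed_size = 167040 / 87696.0 = 1.9048

Compression ratio = 1.9048


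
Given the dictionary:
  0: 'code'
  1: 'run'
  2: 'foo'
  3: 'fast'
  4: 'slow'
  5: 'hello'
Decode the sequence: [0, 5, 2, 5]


Look up each index in the dictionary:
  0 -> 'code'
  5 -> 'hello'
  2 -> 'foo'
  5 -> 'hello'

Decoded: "code hello foo hello"


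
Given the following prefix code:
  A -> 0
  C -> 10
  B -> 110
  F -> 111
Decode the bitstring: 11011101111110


Decoding step by step:
Bits 110 -> B
Bits 111 -> F
Bits 0 -> A
Bits 111 -> F
Bits 111 -> F
Bits 0 -> A


Decoded message: BFAFFA


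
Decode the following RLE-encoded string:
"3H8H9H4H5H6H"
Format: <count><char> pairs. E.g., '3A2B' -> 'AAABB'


Expanding each <count><char> pair:
  3H -> 'HHH'
  8H -> 'HHHHHHHH'
  9H -> 'HHHHHHHHH'
  4H -> 'HHHH'
  5H -> 'HHHHH'
  6H -> 'HHHHHH'

Decoded = HHHHHHHHHHHHHHHHHHHHHHHHHHHHHHHHHHH


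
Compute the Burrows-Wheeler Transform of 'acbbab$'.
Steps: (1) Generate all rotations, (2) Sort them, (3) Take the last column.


Rotations (sorted):
  0: $acbbab -> last char: b
  1: ab$acbb -> last char: b
  2: acbbab$ -> last char: $
  3: b$acbba -> last char: a
  4: bab$acb -> last char: b
  5: bbab$ac -> last char: c
  6: cbbab$a -> last char: a


BWT = bb$abca


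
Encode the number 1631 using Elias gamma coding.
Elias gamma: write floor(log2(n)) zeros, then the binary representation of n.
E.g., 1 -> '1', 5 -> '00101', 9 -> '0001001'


num_bits = floor(log2(1631)) + 1 = 11
leading_zeros = num_bits - 1 = 10
binary(1631) = 11001011111

Elias gamma(1631) = '0000000000' + '11001011111' = 000000000011001011111 (21 bits)


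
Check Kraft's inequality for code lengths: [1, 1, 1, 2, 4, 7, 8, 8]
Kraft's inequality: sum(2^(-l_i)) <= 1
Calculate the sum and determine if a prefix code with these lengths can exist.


Sum = 2^(-1) + 2^(-1) + 2^(-1) + 2^(-2) + 2^(-4) + 2^(-7) + 2^(-8) + 2^(-8)
    = 0.5 + 0.5 + 0.5 + 0.25 + 0.0625 + 0.0078125 + 0.00390625 + 0.00390625
    = 468/256 = 1.828125
Since 1.828125 > 1, Kraft's inequality is NOT satisfied.
A prefix code with these lengths CANNOT exist.

Kraft sum = 1.828125. Not satisfied.


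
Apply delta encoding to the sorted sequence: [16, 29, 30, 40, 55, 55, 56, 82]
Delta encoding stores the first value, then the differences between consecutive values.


First value: 16
Deltas:
  29 - 16 = 13
  30 - 29 = 1
  40 - 30 = 10
  55 - 40 = 15
  55 - 55 = 0
  56 - 55 = 1
  82 - 56 = 26


Delta encoded: [16, 13, 1, 10, 15, 0, 1, 26]


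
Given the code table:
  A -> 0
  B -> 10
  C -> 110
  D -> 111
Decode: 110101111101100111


Decoding:
110 -> C
10 -> B
111 -> D
110 -> C
110 -> C
0 -> A
111 -> D


Result: CBDCCAD


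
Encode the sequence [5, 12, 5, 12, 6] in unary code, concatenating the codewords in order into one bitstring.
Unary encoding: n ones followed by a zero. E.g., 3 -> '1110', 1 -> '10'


Encode each number as n ones followed by a terminating 0:
  5 -> 111110 (6 bits)
  12 -> 1111111111110 (13 bits)
  5 -> 111110 (6 bits)
  12 -> 1111111111110 (13 bits)
  6 -> 1111110 (7 bits)
Total length = 6 + 13 + 6 + 13 + 7 = 45 bits.

Unary([5, 12, 5, 12, 6]) = 111110111111111111011111011111111111101111110 (45 bits)


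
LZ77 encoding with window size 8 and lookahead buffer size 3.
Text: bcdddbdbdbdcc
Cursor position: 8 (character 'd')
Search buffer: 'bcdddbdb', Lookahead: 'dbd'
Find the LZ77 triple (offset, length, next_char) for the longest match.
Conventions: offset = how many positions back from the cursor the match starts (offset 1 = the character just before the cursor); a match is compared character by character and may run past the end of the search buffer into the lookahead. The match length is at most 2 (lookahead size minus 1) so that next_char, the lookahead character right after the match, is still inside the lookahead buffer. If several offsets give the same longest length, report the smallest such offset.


Try each offset into the search buffer:
  offset=1 (pos 7, char 'b'): match length 0
  offset=2 (pos 6, char 'd'): match length 2
  offset=3 (pos 5, char 'b'): match length 0
  offset=4 (pos 4, char 'd'): match length 2
  offset=5 (pos 3, char 'd'): match length 1
  offset=6 (pos 2, char 'd'): match length 1
  offset=7 (pos 1, char 'c'): match length 0
  offset=8 (pos 0, char 'b'): match length 0
Longest match has length 2, found at offsets 2, 4; take the smallest, offset 2.
next_char = character at position 8 + 2 = 10 -> 'd'

Best match: offset=2, length=2 (matching 'db' starting at position 6)
LZ77 triple: (2, 2, 'd')


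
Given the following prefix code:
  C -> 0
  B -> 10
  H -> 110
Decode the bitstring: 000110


Decoding step by step:
Bits 0 -> C
Bits 0 -> C
Bits 0 -> C
Bits 110 -> H


Decoded message: CCCH


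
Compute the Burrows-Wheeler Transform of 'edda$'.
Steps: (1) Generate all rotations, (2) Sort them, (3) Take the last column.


Rotations (sorted):
  0: $edda -> last char: a
  1: a$edd -> last char: d
  2: da$ed -> last char: d
  3: dda$e -> last char: e
  4: edda$ -> last char: $


BWT = adde$


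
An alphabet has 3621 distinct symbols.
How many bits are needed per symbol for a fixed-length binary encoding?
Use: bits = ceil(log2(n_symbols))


log2(3621) = 11.8222
Bracket: 2^11 = 2048 < 3621 <= 2^12 = 4096
So ceil(log2(3621)) = 12

bits = ceil(log2(3621)) = ceil(11.8222) = 12 bits


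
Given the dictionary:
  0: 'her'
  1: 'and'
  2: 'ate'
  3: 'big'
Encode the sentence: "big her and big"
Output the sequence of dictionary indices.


Look up each word in the dictionary:
  'big' -> 3
  'her' -> 0
  'and' -> 1
  'big' -> 3

Encoded: [3, 0, 1, 3]


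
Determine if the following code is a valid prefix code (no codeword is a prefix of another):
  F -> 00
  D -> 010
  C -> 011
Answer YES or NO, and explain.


Checking each pair (does one codeword prefix another?):
  F='00' vs D='010': no prefix
  F='00' vs C='011': no prefix
  D='010' vs F='00': no prefix
  D='010' vs C='011': no prefix
  C='011' vs F='00': no prefix
  C='011' vs D='010': no prefix
No violation found over all pairs.

YES -- this is a valid prefix code. No codeword is a prefix of any other codeword.


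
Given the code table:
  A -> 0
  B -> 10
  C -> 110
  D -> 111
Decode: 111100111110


Decoding:
111 -> D
10 -> B
0 -> A
111 -> D
110 -> C


Result: DBADC


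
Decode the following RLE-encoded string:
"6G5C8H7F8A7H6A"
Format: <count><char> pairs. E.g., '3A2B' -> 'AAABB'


Expanding each <count><char> pair:
  6G -> 'GGGGGG'
  5C -> 'CCCCC'
  8H -> 'HHHHHHHH'
  7F -> 'FFFFFFF'
  8A -> 'AAAAAAAA'
  7H -> 'HHHHHHH'
  6A -> 'AAAAAA'

Decoded = GGGGGGCCCCCHHHHHHHHFFFFFFFAAAAAAAAHHHHHHHAAAAAA


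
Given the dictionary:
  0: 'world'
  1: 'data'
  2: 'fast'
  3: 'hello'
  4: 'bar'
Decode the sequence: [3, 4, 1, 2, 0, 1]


Look up each index in the dictionary:
  3 -> 'hello'
  4 -> 'bar'
  1 -> 'data'
  2 -> 'fast'
  0 -> 'world'
  1 -> 'data'

Decoded: "hello bar data fast world data"


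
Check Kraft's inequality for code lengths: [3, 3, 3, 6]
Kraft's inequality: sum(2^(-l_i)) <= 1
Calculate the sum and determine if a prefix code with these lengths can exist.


Sum = 2^(-3) + 2^(-3) + 2^(-3) + 2^(-6)
    = 0.125 + 0.125 + 0.125 + 0.015625
    = 25/64 = 0.390625
Since 0.390625 <= 1, Kraft's inequality IS satisfied.
A prefix code with these lengths CAN exist.

Kraft sum = 0.390625. Satisfied.


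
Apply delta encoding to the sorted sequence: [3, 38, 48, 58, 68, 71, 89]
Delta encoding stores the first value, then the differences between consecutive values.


First value: 3
Deltas:
  38 - 3 = 35
  48 - 38 = 10
  58 - 48 = 10
  68 - 58 = 10
  71 - 68 = 3
  89 - 71 = 18


Delta encoded: [3, 35, 10, 10, 10, 3, 18]


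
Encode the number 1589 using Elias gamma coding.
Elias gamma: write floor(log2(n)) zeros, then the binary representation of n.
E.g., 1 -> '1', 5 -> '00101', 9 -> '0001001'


num_bits = floor(log2(1589)) + 1 = 11
leading_zeros = num_bits - 1 = 10
binary(1589) = 11000110101

Elias gamma(1589) = '0000000000' + '11000110101' = 000000000011000110101 (21 bits)


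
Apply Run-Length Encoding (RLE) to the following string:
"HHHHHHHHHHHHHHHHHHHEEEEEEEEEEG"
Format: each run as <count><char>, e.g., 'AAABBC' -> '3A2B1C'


Scanning runs left to right:
  i=0: run of 'H' x 19 -> '19H'
  i=19: run of 'E' x 10 -> '10E'
  i=29: run of 'G' x 1 -> '1G'

RLE = 19H10E1G


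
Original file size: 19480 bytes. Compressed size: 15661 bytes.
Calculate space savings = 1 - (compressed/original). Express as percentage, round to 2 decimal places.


ratio = compressed/original = 15661/19480 = 0.803953
savings = 1 - ratio = 1 - 0.803953 = 0.196047
as a percentage: 0.196047 * 100 = 19.6%

Space savings = 1 - 15661/19480 = 19.6%


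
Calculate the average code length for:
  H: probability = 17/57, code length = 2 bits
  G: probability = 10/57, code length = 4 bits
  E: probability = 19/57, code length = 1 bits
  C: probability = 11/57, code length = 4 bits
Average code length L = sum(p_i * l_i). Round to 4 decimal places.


Weighted contributions p_i * l_i:
  H: (17/57) * 2 = 34/57
  G: (10/57) * 4 = 40/57
  E: (19/57) * 1 = 19/57
  C: (11/57) * 4 = 44/57
Sum = (34 + 40 + 19 + 44)/57 = 137/57

L = 137/57 = 2.4035 bits/symbol


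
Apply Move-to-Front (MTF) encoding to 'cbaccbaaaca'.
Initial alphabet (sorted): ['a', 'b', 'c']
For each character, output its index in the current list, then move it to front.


MTF encoding:
'c': index 2 in ['a', 'b', 'c'] -> ['c', 'a', 'b']
'b': index 2 in ['c', 'a', 'b'] -> ['b', 'c', 'a']
'a': index 2 in ['b', 'c', 'a'] -> ['a', 'b', 'c']
'c': index 2 in ['a', 'b', 'c'] -> ['c', 'a', 'b']
'c': index 0 in ['c', 'a', 'b'] -> ['c', 'a', 'b']
'b': index 2 in ['c', 'a', 'b'] -> ['b', 'c', 'a']
'a': index 2 in ['b', 'c', 'a'] -> ['a', 'b', 'c']
'a': index 0 in ['a', 'b', 'c'] -> ['a', 'b', 'c']
'a': index 0 in ['a', 'b', 'c'] -> ['a', 'b', 'c']
'c': index 2 in ['a', 'b', 'c'] -> ['c', 'a', 'b']
'a': index 1 in ['c', 'a', 'b'] -> ['a', 'c', 'b']


Output: [2, 2, 2, 2, 0, 2, 2, 0, 0, 2, 1]


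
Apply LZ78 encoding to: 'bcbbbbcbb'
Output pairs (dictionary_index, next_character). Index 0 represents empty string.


LZ78 encoding steps:
Dictionary: {0: ''}
Step 1: w='' (idx 0), next='b' -> output (0, 'b'), add 'b' as idx 1
Step 2: w='' (idx 0), next='c' -> output (0, 'c'), add 'c' as idx 2
Step 3: w='b' (idx 1), next='b' -> output (1, 'b'), add 'bb' as idx 3
Step 4: w='bb' (idx 3), next='c' -> output (3, 'c'), add 'bbc' as idx 4
Step 5: w='bb' (idx 3), end of input -> output (3, '')


Encoded: [(0, 'b'), (0, 'c'), (1, 'b'), (3, 'c'), (3, '')]


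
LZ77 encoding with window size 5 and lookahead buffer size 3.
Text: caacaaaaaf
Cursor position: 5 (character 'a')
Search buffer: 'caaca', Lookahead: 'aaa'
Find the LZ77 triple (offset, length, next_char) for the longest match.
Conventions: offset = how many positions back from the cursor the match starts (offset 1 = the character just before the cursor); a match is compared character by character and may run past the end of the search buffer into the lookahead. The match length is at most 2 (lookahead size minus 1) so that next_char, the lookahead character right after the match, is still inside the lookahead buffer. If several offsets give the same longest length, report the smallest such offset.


Try each offset into the search buffer:
  offset=1 (pos 4, char 'a'): match length 2
  offset=2 (pos 3, char 'c'): match length 0
  offset=3 (pos 2, char 'a'): match length 1
  offset=4 (pos 1, char 'a'): match length 2
  offset=5 (pos 0, char 'c'): match length 0
Longest match has length 2, found at offsets 1, 4; take the smallest, offset 1.
next_char = character at position 5 + 2 = 7 -> 'a'

Best match: offset=1, length=2 (matching 'aa' starting at position 4)
LZ77 triple: (1, 2, 'a')


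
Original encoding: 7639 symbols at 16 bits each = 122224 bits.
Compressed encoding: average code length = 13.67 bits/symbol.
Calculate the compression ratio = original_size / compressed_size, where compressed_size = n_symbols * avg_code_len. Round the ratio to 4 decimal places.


original_size = n_symbols * orig_bits = 7639 * 16 = 122224 bits
compressed_size = n_symbols * avg_code_len = 7639 * 13.67 = 104425.13 bits
ratio = original_size / compressed_size = 122224 / 104425.13 = 1.1704

Compression ratio = 1.1704


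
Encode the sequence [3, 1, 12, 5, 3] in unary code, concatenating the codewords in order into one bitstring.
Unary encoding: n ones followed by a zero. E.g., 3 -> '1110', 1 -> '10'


Encode each number as n ones followed by a terminating 0:
  3 -> 1110 (4 bits)
  1 -> 10 (2 bits)
  12 -> 1111111111110 (13 bits)
  5 -> 111110 (6 bits)
  3 -> 1110 (4 bits)
Total length = 4 + 2 + 13 + 6 + 4 = 29 bits.

Unary([3, 1, 12, 5, 3]) = 11101011111111111101111101110 (29 bits)


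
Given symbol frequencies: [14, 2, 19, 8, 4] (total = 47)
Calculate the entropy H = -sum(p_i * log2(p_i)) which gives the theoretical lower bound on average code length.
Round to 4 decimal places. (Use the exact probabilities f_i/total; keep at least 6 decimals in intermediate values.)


Per-symbol terms -p_i * log2(p_i) with p_i = f_i/47:
  p = 14/47 = 0.297872: log2(p) = -1.747234, -p*log2(p) = 0.520453
  p = 2/47 = 0.042553: log2(p) = -4.554589, -p*log2(p) = 0.193812
  p = 19/47 = 0.404255: log2(p) = -1.306661, -p*log2(p) = 0.528225
  p = 8/47 = 0.170213: log2(p) = -2.554589, -p*log2(p) = 0.434824
  p = 4/47 = 0.085106: log2(p) = -3.554589, -p*log2(p) = 0.302518
H = 0.520453 + 0.193812 + 0.528225 + 0.434824 + 0.302518 = 1.979832

H = 1.9798 bits/symbol


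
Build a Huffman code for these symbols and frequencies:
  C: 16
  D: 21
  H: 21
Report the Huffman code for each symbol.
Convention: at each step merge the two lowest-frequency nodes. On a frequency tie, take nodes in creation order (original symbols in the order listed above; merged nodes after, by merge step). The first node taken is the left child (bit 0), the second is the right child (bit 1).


Huffman tree construction:
Step 1: Merge C(16) + D(21) = 37
Step 2: Merge H(21) + (C+D)(37) = 58
Read each symbol's code off the tree from the root (left child = 0, right child = 1).

Codes:
  C: 10 (length 2)
  D: 11 (length 2)
  H: 0 (length 1)
Average code length: 95/58 = 1.6379 bits/symbol


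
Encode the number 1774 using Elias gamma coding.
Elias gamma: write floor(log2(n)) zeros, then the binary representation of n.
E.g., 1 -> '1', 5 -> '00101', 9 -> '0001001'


num_bits = floor(log2(1774)) + 1 = 11
leading_zeros = num_bits - 1 = 10
binary(1774) = 11011101110

Elias gamma(1774) = '0000000000' + '11011101110' = 000000000011011101110 (21 bits)


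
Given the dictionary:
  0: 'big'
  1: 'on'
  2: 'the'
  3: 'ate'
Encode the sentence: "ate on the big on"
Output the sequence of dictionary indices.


Look up each word in the dictionary:
  'ate' -> 3
  'on' -> 1
  'the' -> 2
  'big' -> 0
  'on' -> 1

Encoded: [3, 1, 2, 0, 1]


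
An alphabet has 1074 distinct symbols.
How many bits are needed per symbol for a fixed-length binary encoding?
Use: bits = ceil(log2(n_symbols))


log2(1074) = 10.0688
Bracket: 2^10 = 1024 < 1074 <= 2^11 = 2048
So ceil(log2(1074)) = 11

bits = ceil(log2(1074)) = ceil(10.0688) = 11 bits


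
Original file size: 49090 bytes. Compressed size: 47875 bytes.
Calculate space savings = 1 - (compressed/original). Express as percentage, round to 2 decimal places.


ratio = compressed/original = 47875/49090 = 0.97525
savings = 1 - ratio = 1 - 0.97525 = 0.02475
as a percentage: 0.02475 * 100 = 2.48%

Space savings = 1 - 47875/49090 = 2.48%


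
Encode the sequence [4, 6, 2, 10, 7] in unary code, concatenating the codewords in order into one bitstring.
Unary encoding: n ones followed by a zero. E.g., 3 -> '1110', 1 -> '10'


Encode each number as n ones followed by a terminating 0:
  4 -> 11110 (5 bits)
  6 -> 1111110 (7 bits)
  2 -> 110 (3 bits)
  10 -> 11111111110 (11 bits)
  7 -> 11111110 (8 bits)
Total length = 5 + 7 + 3 + 11 + 8 = 34 bits.

Unary([4, 6, 2, 10, 7]) = 1111011111101101111111111011111110 (34 bits)


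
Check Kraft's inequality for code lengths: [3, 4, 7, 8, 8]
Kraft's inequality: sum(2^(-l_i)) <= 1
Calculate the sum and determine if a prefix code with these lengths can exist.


Sum = 2^(-3) + 2^(-4) + 2^(-7) + 2^(-8) + 2^(-8)
    = 0.125 + 0.0625 + 0.0078125 + 0.00390625 + 0.00390625
    = 52/256 = 0.203125
Since 0.203125 <= 1, Kraft's inequality IS satisfied.
A prefix code with these lengths CAN exist.

Kraft sum = 0.203125. Satisfied.


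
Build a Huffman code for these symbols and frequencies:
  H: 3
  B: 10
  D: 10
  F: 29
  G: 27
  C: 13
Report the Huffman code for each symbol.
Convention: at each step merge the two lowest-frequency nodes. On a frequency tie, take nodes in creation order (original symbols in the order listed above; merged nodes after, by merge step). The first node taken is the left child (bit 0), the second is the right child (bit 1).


Huffman tree construction:
Step 1: Merge H(3) + B(10) = 13
Step 2: Merge D(10) + C(13) = 23
Step 3: Merge (H+B)(13) + (D+C)(23) = 36
Step 4: Merge G(27) + F(29) = 56
Step 5: Merge ((H+B)+(D+C))(36) + (G+F)(56) = 92
Read each symbol's code off the tree from the root (left child = 0, right child = 1).

Codes:
  H: 000 (length 3)
  B: 001 (length 3)
  D: 010 (length 3)
  F: 11 (length 2)
  G: 10 (length 2)
  C: 011 (length 3)
Average code length: 220/92 = 2.3913 bits/symbol


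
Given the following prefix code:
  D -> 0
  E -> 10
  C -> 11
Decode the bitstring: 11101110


Decoding step by step:
Bits 11 -> C
Bits 10 -> E
Bits 11 -> C
Bits 10 -> E


Decoded message: CECE


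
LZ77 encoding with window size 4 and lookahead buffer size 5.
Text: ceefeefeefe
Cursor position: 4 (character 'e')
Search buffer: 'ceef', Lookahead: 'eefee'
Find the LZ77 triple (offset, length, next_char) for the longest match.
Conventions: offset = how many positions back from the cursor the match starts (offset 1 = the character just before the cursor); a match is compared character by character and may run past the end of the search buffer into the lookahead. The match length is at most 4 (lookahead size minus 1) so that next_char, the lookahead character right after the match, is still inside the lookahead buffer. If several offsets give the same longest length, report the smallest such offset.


Try each offset into the search buffer:
  offset=1 (pos 3, char 'f'): match length 0
  offset=2 (pos 2, char 'e'): match length 1
  offset=3 (pos 1, char 'e'): match length 4
  offset=4 (pos 0, char 'c'): match length 0
Longest match has length 4 at offset 3.
next_char = character at position 4 + 4 = 8 -> 'e'

Best match: offset=3, length=4 (matching 'eefe' starting at position 1)
LZ77 triple: (3, 4, 'e')


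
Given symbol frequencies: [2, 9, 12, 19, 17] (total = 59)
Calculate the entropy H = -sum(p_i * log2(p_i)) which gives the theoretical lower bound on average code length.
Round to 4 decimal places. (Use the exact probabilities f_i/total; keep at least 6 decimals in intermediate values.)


Per-symbol terms -p_i * log2(p_i) with p_i = f_i/59:
  p = 2/59 = 0.033898: log2(p) = -4.882643, -p*log2(p) = 0.165513
  p = 9/59 = 0.152542: log2(p) = -2.712718, -p*log2(p) = 0.413804
  p = 12/59 = 0.203390: log2(p) = -2.297681, -p*log2(p) = 0.467325
  p = 19/59 = 0.322034: log2(p) = -1.634716, -p*log2(p) = 0.526434
  p = 17/59 = 0.288136: log2(p) = -1.795180, -p*log2(p) = 0.517255
H = 0.165513 + 0.413804 + 0.467325 + 0.526434 + 0.517255 = 2.090331

H = 2.0903 bits/symbol


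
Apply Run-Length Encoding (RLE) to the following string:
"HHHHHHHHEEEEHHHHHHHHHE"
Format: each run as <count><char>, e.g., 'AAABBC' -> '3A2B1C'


Scanning runs left to right:
  i=0: run of 'H' x 8 -> '8H'
  i=8: run of 'E' x 4 -> '4E'
  i=12: run of 'H' x 9 -> '9H'
  i=21: run of 'E' x 1 -> '1E'

RLE = 8H4E9H1E


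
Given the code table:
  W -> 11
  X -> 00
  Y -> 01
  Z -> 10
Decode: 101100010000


Decoding:
10 -> Z
11 -> W
00 -> X
01 -> Y
00 -> X
00 -> X


Result: ZWXYXX


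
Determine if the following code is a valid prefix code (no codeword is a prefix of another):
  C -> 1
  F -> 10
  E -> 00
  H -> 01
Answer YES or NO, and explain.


Checking each pair (does one codeword prefix another?):
  C='1' vs F='10': prefix -- VIOLATION

NO -- this is NOT a valid prefix code. C (1) is a prefix of F (10).


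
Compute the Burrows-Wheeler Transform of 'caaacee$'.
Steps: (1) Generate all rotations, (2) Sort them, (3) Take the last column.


Rotations (sorted):
  0: $caaacee -> last char: e
  1: aaacee$c -> last char: c
  2: aacee$ca -> last char: a
  3: acee$caa -> last char: a
  4: caaacee$ -> last char: $
  5: cee$caaa -> last char: a
  6: e$caaace -> last char: e
  7: ee$caaac -> last char: c


BWT = ecaa$aec


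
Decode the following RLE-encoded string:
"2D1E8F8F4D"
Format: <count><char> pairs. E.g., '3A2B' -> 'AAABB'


Expanding each <count><char> pair:
  2D -> 'DD'
  1E -> 'E'
  8F -> 'FFFFFFFF'
  8F -> 'FFFFFFFF'
  4D -> 'DDDD'

Decoded = DDEFFFFFFFFFFFFFFFFDDDD


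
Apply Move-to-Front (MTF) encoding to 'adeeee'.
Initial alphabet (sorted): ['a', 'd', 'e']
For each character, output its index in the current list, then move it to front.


MTF encoding:
'a': index 0 in ['a', 'd', 'e'] -> ['a', 'd', 'e']
'd': index 1 in ['a', 'd', 'e'] -> ['d', 'a', 'e']
'e': index 2 in ['d', 'a', 'e'] -> ['e', 'd', 'a']
'e': index 0 in ['e', 'd', 'a'] -> ['e', 'd', 'a']
'e': index 0 in ['e', 'd', 'a'] -> ['e', 'd', 'a']
'e': index 0 in ['e', 'd', 'a'] -> ['e', 'd', 'a']


Output: [0, 1, 2, 0, 0, 0]


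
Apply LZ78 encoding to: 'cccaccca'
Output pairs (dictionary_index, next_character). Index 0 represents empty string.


LZ78 encoding steps:
Dictionary: {0: ''}
Step 1: w='' (idx 0), next='c' -> output (0, 'c'), add 'c' as idx 1
Step 2: w='c' (idx 1), next='c' -> output (1, 'c'), add 'cc' as idx 2
Step 3: w='' (idx 0), next='a' -> output (0, 'a'), add 'a' as idx 3
Step 4: w='cc' (idx 2), next='c' -> output (2, 'c'), add 'ccc' as idx 4
Step 5: w='a' (idx 3), end of input -> output (3, '')


Encoded: [(0, 'c'), (1, 'c'), (0, 'a'), (2, 'c'), (3, '')]


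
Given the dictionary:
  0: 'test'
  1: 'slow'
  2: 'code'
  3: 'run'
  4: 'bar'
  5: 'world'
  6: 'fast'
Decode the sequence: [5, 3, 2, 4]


Look up each index in the dictionary:
  5 -> 'world'
  3 -> 'run'
  2 -> 'code'
  4 -> 'bar'

Decoded: "world run code bar"


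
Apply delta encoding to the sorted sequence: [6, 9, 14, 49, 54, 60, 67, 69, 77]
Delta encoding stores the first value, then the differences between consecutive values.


First value: 6
Deltas:
  9 - 6 = 3
  14 - 9 = 5
  49 - 14 = 35
  54 - 49 = 5
  60 - 54 = 6
  67 - 60 = 7
  69 - 67 = 2
  77 - 69 = 8


Delta encoded: [6, 3, 5, 35, 5, 6, 7, 2, 8]


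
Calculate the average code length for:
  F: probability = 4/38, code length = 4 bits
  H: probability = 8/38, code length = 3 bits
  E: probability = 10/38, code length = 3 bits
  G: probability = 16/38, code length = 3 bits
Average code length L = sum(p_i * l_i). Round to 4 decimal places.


Weighted contributions p_i * l_i:
  F: (4/38) * 4 = 16/38
  H: (8/38) * 3 = 24/38
  E: (10/38) * 3 = 30/38
  G: (16/38) * 3 = 48/38
Sum = (16 + 24 + 30 + 48)/38 = 118/38

L = 118/38 = 3.1053 bits/symbol


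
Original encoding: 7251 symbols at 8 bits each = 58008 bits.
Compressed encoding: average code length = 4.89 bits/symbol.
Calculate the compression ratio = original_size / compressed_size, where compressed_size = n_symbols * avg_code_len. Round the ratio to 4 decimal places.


original_size = n_symbols * orig_bits = 7251 * 8 = 58008 bits
compressed_size = n_symbols * avg_code_len = 7251 * 4.89 = 35457.39 bits
ratio = original_size / compressed_size = 58008 / 35457.39 = 1.636

Compression ratio = 1.636


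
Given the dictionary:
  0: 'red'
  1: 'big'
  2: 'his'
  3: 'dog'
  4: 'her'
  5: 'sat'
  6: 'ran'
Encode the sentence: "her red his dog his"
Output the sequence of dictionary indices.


Look up each word in the dictionary:
  'her' -> 4
  'red' -> 0
  'his' -> 2
  'dog' -> 3
  'his' -> 2

Encoded: [4, 0, 2, 3, 2]


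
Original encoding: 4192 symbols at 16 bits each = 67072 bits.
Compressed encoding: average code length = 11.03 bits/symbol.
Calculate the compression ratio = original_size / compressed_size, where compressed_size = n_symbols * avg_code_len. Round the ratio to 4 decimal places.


original_size = n_symbols * orig_bits = 4192 * 16 = 67072 bits
compressed_size = n_symbols * avg_code_len = 4192 * 11.03 = 46237.76 bits
ratio = original_size / compressed_size = 67072 / 46237.76 = 1.4506

Compression ratio = 1.4506
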